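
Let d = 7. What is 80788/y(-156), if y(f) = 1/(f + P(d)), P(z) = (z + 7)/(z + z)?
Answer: -12522140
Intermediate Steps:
P(z) = (7 + z)/(2*z) (P(z) = (7 + z)/((2*z)) = (7 + z)*(1/(2*z)) = (7 + z)/(2*z))
y(f) = 1/(1 + f) (y(f) = 1/(f + (½)*(7 + 7)/7) = 1/(f + (½)*(⅐)*14) = 1/(f + 1) = 1/(1 + f))
80788/y(-156) = 80788/(1/(1 - 156)) = 80788/(1/(-155)) = 80788/(-1/155) = 80788*(-155) = -12522140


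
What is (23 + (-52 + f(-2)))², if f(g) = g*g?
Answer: 625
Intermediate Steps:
f(g) = g²
(23 + (-52 + f(-2)))² = (23 + (-52 + (-2)²))² = (23 + (-52 + 4))² = (23 - 48)² = (-25)² = 625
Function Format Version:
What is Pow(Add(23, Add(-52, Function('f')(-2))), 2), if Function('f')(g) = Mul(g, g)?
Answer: 625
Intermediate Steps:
Function('f')(g) = Pow(g, 2)
Pow(Add(23, Add(-52, Function('f')(-2))), 2) = Pow(Add(23, Add(-52, Pow(-2, 2))), 2) = Pow(Add(23, Add(-52, 4)), 2) = Pow(Add(23, -48), 2) = Pow(-25, 2) = 625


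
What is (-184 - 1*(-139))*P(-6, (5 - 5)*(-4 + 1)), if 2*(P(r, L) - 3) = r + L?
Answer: 0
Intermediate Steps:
P(r, L) = 3 + L/2 + r/2 (P(r, L) = 3 + (r + L)/2 = 3 + (L + r)/2 = 3 + (L/2 + r/2) = 3 + L/2 + r/2)
(-184 - 1*(-139))*P(-6, (5 - 5)*(-4 + 1)) = (-184 - 1*(-139))*(3 + ((5 - 5)*(-4 + 1))/2 + (½)*(-6)) = (-184 + 139)*(3 + (0*(-3))/2 - 3) = -45*(3 + (½)*0 - 3) = -45*(3 + 0 - 3) = -45*0 = 0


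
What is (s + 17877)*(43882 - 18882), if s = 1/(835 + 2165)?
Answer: 1340775025/3 ≈ 4.4692e+8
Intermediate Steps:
s = 1/3000 ≈ 0.00033333
(s + 17877)*(43882 - 18882) = (1/3000 + 17877)*(43882 - 18882) = (53631001/3000)*25000 = 1340775025/3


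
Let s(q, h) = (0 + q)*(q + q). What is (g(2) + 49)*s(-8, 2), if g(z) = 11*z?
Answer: 9088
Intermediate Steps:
s(q, h) = 2*q**2 (s(q, h) = q*(2*q) = 2*q**2)
(g(2) + 49)*s(-8, 2) = (11*2 + 49)*(2*(-8)**2) = (22 + 49)*(2*64) = 71*128 = 9088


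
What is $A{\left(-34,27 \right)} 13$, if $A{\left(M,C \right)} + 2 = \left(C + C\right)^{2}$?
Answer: $37882$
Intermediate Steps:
$A{\left(M,C \right)} = -2 + 4 C^{2}$ ($A{\left(M,C \right)} = -2 + \left(C + C\right)^{2} = -2 + \left(2 C\right)^{2} = -2 + 4 C^{2}$)
$A{\left(-34,27 \right)} 13 = \left(-2 + 4 \cdot 27^{2}\right) 13 = \left(-2 + 4 \cdot 729\right) 13 = \left(-2 + 2916\right) 13 = 2914 \cdot 13 = 37882$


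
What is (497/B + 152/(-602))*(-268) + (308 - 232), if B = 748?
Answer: -1936371/56287 ≈ -34.402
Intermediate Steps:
(497/B + 152/(-602))*(-268) + (308 - 232) = (497/748 + 152/(-602))*(-268) + (308 - 232) = (497*(1/748) + 152*(-1/602))*(-268) + 76 = (497/748 - 76/301)*(-268) + 76 = (92749/225148)*(-268) + 76 = -6214183/56287 + 76 = -1936371/56287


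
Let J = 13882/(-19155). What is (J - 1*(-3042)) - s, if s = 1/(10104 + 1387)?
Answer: 669415402193/220110105 ≈ 3041.3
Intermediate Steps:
s = 1/11491 ≈ 8.7025e-5
J = -13882/19155 (J = 13882*(-1/19155) = -13882/19155 ≈ -0.72472)
(J - 1*(-3042)) - s = (-13882/19155 - 1*(-3042)) - 1*1/11491 = (-13882/19155 + 3042) - 1/11491 = 58255628/19155 - 1/11491 = 669415402193/220110105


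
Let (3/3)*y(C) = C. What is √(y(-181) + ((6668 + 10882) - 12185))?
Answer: 72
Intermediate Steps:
y(C) = C
√(y(-181) + ((6668 + 10882) - 12185)) = √(-181 + ((6668 + 10882) - 12185)) = √(-181 + (17550 - 12185)) = √(-181 + 5365) = √5184 = 72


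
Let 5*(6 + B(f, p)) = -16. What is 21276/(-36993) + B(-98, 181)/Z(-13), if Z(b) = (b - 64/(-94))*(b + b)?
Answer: -280237231/464077185 ≈ -0.60386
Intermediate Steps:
B(f, p) = -46/5 (B(f, p) = -6 + (⅕)*(-16) = -6 - 16/5 = -46/5)
Z(b) = 2*b*(32/47 + b) (Z(b) = (b - 64*(-1/94))*(2*b) = (b + 32/47)*(2*b) = (32/47 + b)*(2*b) = 2*b*(32/47 + b))
21276/(-36993) + B(-98, 181)/Z(-13) = 21276/(-36993) - 46*(-47/(26*(32 + 47*(-13))))/5 = 21276*(-1/36993) - 46*(-47/(26*(32 - 611)))/5 = -7092/12331 - 46/(5*((2/47)*(-13)*(-579))) = -7092/12331 - 46/(5*15054/47) = -7092/12331 - 46/5*47/15054 = -7092/12331 - 1081/37635 = -280237231/464077185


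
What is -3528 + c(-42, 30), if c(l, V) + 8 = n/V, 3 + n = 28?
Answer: -21211/6 ≈ -3535.2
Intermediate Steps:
n = 25 (n = -3 + 28 = 25)
c(l, V) = -8 + 25/V
-3528 + c(-42, 30) = -3528 + (-8 + 25/30) = -3528 + (-8 + 25*(1/30)) = -3528 + (-8 + ⅚) = -3528 - 43/6 = -21211/6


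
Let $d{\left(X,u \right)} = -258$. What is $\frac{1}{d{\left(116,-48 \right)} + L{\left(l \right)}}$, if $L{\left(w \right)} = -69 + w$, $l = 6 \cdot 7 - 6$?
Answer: $- \frac{1}{291} \approx -0.0034364$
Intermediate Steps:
$l = 36$ ($l = 42 - 6 = 36$)
$\frac{1}{d{\left(116,-48 \right)} + L{\left(l \right)}} = \frac{1}{-258 + \left(-69 + 36\right)} = \frac{1}{-258 - 33} = \frac{1}{-291} = - \frac{1}{291}$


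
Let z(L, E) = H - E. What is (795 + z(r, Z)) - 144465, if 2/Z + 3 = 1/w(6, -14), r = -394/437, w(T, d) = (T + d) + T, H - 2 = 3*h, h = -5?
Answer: -1005777/7 ≈ -1.4368e+5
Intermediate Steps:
H = -13 (H = 2 + 3*(-5) = 2 - 15 = -13)
w(T, d) = d + 2*T
r = -394/437 (r = -394*1/437 = -394/437 ≈ -0.90160)
Z = -4/7 (Z = 2/(-3 + 1/(-14 + 2*6)) = 2/(-3 + 1/(-14 + 12)) = 2/(-3 + 1/(-2)) = 2/(-3 - 1/2) = 2/(-7/2) = 2*(-2/7) = -4/7 ≈ -0.57143)
z(L, E) = -13 - E
(795 + z(r, Z)) - 144465 = (795 + (-13 - 1*(-4/7))) - 144465 = (795 + (-13 + 4/7)) - 144465 = (795 - 87/7) - 144465 = 5478/7 - 144465 = -1005777/7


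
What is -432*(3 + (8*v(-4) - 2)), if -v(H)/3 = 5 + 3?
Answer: 82512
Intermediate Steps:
v(H) = -24 (v(H) = -3*(5 + 3) = -3*8 = -24)
-432*(3 + (8*v(-4) - 2)) = -432*(3 + (8*(-24) - 2)) = -432*(3 + (-192 - 2)) = -432*(3 - 194) = -432*(-191) = 82512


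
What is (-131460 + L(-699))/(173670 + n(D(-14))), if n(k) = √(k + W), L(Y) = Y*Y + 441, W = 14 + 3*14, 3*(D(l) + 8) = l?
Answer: 18630379782/9048380657 - 178791*√390/45241903285 ≈ 2.0589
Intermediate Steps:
D(l) = -8 + l/3
W = 56 (W = 14 + 42 = 56)
L(Y) = 441 + Y² (L(Y) = Y² + 441 = 441 + Y²)
n(k) = √(56 + k) (n(k) = √(k + 56) = √(56 + k))
(-131460 + L(-699))/(173670 + n(D(-14))) = (-131460 + (441 + (-699)²))/(173670 + √(56 + (-8 + (⅓)*(-14)))) = (-131460 + (441 + 488601))/(173670 + √(56 + (-8 - 14/3))) = (-131460 + 489042)/(173670 + √(56 - 38/3)) = 357582/(173670 + √(130/3)) = 357582/(173670 + √390/3)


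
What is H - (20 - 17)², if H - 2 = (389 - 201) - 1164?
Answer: -983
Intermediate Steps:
H = -974 (H = 2 + ((389 - 201) - 1164) = 2 + (188 - 1164) = 2 - 976 = -974)
H - (20 - 17)² = -974 - (20 - 17)² = -974 - 1*3² = -974 - 1*9 = -974 - 9 = -983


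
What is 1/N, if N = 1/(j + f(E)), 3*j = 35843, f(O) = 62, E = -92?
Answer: 36029/3 ≈ 12010.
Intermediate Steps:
j = 35843/3 (j = (1/3)*35843 = 35843/3 ≈ 11948.)
N = 3/36029 (N = 1/(35843/3 + 62) = 1/(36029/3) = 3/36029 ≈ 8.3266e-5)
1/N = 1/(3/36029) = 36029/3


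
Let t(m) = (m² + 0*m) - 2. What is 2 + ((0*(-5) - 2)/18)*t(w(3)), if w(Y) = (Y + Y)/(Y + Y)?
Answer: 19/9 ≈ 2.1111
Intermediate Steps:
w(Y) = 1 (w(Y) = (2*Y)/((2*Y)) = (2*Y)*(1/(2*Y)) = 1)
t(m) = -2 + m² (t(m) = (m² + 0) - 2 = m² - 2 = -2 + m²)
2 + ((0*(-5) - 2)/18)*t(w(3)) = 2 + ((0*(-5) - 2)/18)*(-2 + 1²) = 2 + ((0 - 2)*(1/18))*(-2 + 1) = 2 - 2*1/18*(-1) = 2 - ⅑*(-1) = 2 + ⅑ = 19/9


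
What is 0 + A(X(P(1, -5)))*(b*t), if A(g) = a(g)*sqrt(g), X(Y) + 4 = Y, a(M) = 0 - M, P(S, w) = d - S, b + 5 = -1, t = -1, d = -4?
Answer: 162*I ≈ 162.0*I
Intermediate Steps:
b = -6 (b = -5 - 1 = -6)
P(S, w) = -4 - S
a(M) = -M
X(Y) = -4 + Y
A(g) = -g**(3/2) (A(g) = (-g)*sqrt(g) = -g**(3/2))
0 + A(X(P(1, -5)))*(b*t) = 0 + (-(-4 + (-4 - 1*1))**(3/2))*(-6*(-1)) = 0 - (-4 + (-4 - 1))**(3/2)*6 = 0 - (-4 - 5)**(3/2)*6 = 0 - (-9)**(3/2)*6 = 0 - (-27)*I*6 = 0 + (27*I)*6 = 0 + 162*I = 162*I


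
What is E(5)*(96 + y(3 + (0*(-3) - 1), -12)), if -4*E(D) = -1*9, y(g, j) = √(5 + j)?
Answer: 216 + 9*I*√7/4 ≈ 216.0 + 5.9529*I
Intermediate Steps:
E(D) = 9/4 (E(D) = -(-1)*9/4 = -¼*(-9) = 9/4)
E(5)*(96 + y(3 + (0*(-3) - 1), -12)) = 9*(96 + √(5 - 12))/4 = 9*(96 + √(-7))/4 = 9*(96 + I*√7)/4 = 216 + 9*I*√7/4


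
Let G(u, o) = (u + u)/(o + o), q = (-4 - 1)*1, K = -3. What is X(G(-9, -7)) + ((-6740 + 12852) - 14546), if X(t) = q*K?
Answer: -8419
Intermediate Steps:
q = -5 (q = -5*1 = -5)
G(u, o) = u/o (G(u, o) = (2*u)/((2*o)) = (2*u)*(1/(2*o)) = u/o)
X(t) = 15 (X(t) = -5*(-3) = 15)
X(G(-9, -7)) + ((-6740 + 12852) - 14546) = 15 + ((-6740 + 12852) - 14546) = 15 + (6112 - 14546) = 15 - 8434 = -8419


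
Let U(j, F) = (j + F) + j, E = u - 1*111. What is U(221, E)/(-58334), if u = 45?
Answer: -188/29167 ≈ -0.0064456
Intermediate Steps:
E = -66 (E = 45 - 1*111 = 45 - 111 = -66)
U(j, F) = F + 2*j (U(j, F) = (F + j) + j = F + 2*j)
U(221, E)/(-58334) = (-66 + 2*221)/(-58334) = (-66 + 442)*(-1/58334) = 376*(-1/58334) = -188/29167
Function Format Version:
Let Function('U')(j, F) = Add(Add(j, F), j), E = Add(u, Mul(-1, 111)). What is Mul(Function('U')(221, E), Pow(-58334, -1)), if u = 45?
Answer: Rational(-188, 29167) ≈ -0.0064456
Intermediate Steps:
E = -66 (E = Add(45, Mul(-1, 111)) = Add(45, -111) = -66)
Function('U')(j, F) = Add(F, Mul(2, j)) (Function('U')(j, F) = Add(Add(F, j), j) = Add(F, Mul(2, j)))
Mul(Function('U')(221, E), Pow(-58334, -1)) = Mul(Add(-66, Mul(2, 221)), Pow(-58334, -1)) = Mul(Add(-66, 442), Rational(-1, 58334)) = Mul(376, Rational(-1, 58334)) = Rational(-188, 29167)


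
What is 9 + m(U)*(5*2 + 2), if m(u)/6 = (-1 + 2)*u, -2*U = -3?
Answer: 117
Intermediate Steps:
U = 3/2 (U = -½*(-3) = 3/2 ≈ 1.5000)
m(u) = 6*u (m(u) = 6*((-1 + 2)*u) = 6*(1*u) = 6*u)
9 + m(U)*(5*2 + 2) = 9 + (6*(3/2))*(5*2 + 2) = 9 + 9*(10 + 2) = 9 + 9*12 = 9 + 108 = 117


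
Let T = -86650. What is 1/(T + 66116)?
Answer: -1/20534 ≈ -4.8700e-5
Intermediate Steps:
1/(T + 66116) = 1/(-86650 + 66116) = 1/(-20534) = -1/20534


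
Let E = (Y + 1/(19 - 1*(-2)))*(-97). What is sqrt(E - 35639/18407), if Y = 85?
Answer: I*sqrt(1232935689228411)/386547 ≈ 90.838*I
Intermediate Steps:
E = -173242/21 (E = (85 + 1/(19 - 1*(-2)))*(-97) = (85 + 1/(19 + 2))*(-97) = (85 + 1/21)*(-97) = (1786/21)*(-97) = -173242/21 ≈ -8249.6)
sqrt(E - 35639/18407) = sqrt(-173242/21 - 35639/18407) = sqrt(-3189613913/386547) = I*sqrt(1232935689228411)/386547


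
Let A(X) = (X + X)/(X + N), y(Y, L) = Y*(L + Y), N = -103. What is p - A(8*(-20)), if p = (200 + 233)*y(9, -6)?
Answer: 3074413/263 ≈ 11690.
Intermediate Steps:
A(X) = 2*X/(-103 + X) (A(X) = (X + X)/(X - 103) = (2*X)/(-103 + X) = 2*X/(-103 + X))
p = 11691 (p = (200 + 233)*(9*(-6 + 9)) = 433*(9*3) = 433*27 = 11691)
p - A(8*(-20)) = 11691 - 2*8*(-20)/(-103 + 8*(-20)) = 11691 - 2*(-160)/(-103 - 160) = 11691 - 2*(-160)/(-263) = 11691 - 2*(-160)*(-1)/263 = 11691 - 1*320/263 = 11691 - 320/263 = 3074413/263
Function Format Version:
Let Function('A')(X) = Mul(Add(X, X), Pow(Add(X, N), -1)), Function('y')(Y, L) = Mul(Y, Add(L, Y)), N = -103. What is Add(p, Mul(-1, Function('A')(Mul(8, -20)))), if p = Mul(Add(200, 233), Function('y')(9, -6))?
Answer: Rational(3074413, 263) ≈ 11690.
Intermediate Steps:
Function('A')(X) = Mul(2, X, Pow(Add(-103, X), -1)) (Function('A')(X) = Mul(Add(X, X), Pow(Add(X, -103), -1)) = Mul(Mul(2, X), Pow(Add(-103, X), -1)) = Mul(2, X, Pow(Add(-103, X), -1)))
p = 11691 (p = Mul(Add(200, 233), Mul(9, Add(-6, 9))) = Mul(433, Mul(9, 3)) = Mul(433, 27) = 11691)
Add(p, Mul(-1, Function('A')(Mul(8, -20)))) = Add(11691, Mul(-1, Mul(2, Mul(8, -20), Pow(Add(-103, Mul(8, -20)), -1)))) = Add(11691, Mul(-1, Mul(2, -160, Pow(Add(-103, -160), -1)))) = Add(11691, Mul(-1, Mul(2, -160, Pow(-263, -1)))) = Add(11691, Mul(-1, Mul(2, -160, Rational(-1, 263)))) = Add(11691, Mul(-1, Rational(320, 263))) = Add(11691, Rational(-320, 263)) = Rational(3074413, 263)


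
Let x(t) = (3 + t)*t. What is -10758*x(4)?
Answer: -301224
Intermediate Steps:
x(t) = t*(3 + t)
-10758*x(4) = -43032*(3 + 4) = -43032*7 = -10758*28 = -301224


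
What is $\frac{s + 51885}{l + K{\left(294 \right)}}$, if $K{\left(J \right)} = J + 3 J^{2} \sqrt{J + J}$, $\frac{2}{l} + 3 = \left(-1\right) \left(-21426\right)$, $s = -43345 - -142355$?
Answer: $- \frac{5090060003328735}{4536383273797561467308} + \frac{31426020481442602995 \sqrt{3}}{2268191636898780733654} \approx 0.023997$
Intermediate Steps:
$s = 99010$ ($s = -43345 + 142355 = 99010$)
$l = \frac{2}{21423}$ ($l = \frac{2}{-3 - -21426} = \frac{2}{-3 + 21426} = \frac{2}{21423} \approx 9.3358 \cdot 10^{-5}$)
$K{\left(J \right)} = J + 3 \sqrt{2} J^{\frac{5}{2}}$ ($K{\left(J \right)} = J + 3 J^{2} \sqrt{2 J} = J + 3 J^{2} \sqrt{2} \sqrt{J} = J + 3 \sqrt{2} J^{\frac{5}{2}}$)
$\frac{s + 51885}{l + K{\left(294 \right)}} = \frac{99010 + 51885}{\frac{2}{21423} + \left(294 + 3 \sqrt{2} \cdot 294^{\frac{5}{2}}\right)} = \frac{150895}{\frac{2}{21423} + \left(294 + 3 \sqrt{2} \cdot 605052 \sqrt{6}\right)} = \frac{150895}{\frac{2}{21423} + \left(294 + 3630312 \sqrt{3}\right)} = \frac{150895}{\frac{6298364}{21423} + 3630312 \sqrt{3}}$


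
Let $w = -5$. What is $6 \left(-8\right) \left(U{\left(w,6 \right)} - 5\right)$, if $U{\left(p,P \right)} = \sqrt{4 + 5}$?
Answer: $96$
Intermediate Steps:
$U{\left(p,P \right)} = 3$ ($U{\left(p,P \right)} = \sqrt{9} = 3$)
$6 \left(-8\right) \left(U{\left(w,6 \right)} - 5\right) = 6 \left(-8\right) \left(3 - 5\right) = - 48 \left(3 - 5\right) = \left(-48\right) \left(-2\right) = 96$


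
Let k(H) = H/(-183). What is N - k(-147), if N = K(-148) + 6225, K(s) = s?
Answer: 370648/61 ≈ 6076.2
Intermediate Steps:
k(H) = -H/183 (k(H) = H*(-1/183) = -H/183)
N = 6077 (N = -148 + 6225 = 6077)
N - k(-147) = 6077 - (-1)*(-147)/183 = 6077 - 1*49/61 = 6077 - 49/61 = 370648/61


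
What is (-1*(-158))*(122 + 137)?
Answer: 40922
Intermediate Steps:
(-1*(-158))*(122 + 137) = 158*259 = 40922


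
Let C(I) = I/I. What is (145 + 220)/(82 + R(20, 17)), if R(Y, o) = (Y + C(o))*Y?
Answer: 365/502 ≈ 0.72709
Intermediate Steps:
C(I) = 1
R(Y, o) = Y*(1 + Y) (R(Y, o) = (Y + 1)*Y = (1 + Y)*Y = Y*(1 + Y))
(145 + 220)/(82 + R(20, 17)) = (145 + 220)/(82 + 20*(1 + 20)) = 365/(82 + 20*21) = 365/(82 + 420) = 365/502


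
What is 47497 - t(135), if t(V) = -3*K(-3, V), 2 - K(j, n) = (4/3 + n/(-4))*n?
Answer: 242527/4 ≈ 60632.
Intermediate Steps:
K(j, n) = 2 - n*(4/3 - n/4) (K(j, n) = 2 - (4/3 + n/(-4))*n = 2 - (4*(1/3) + n*(-1/4))*n = 2 - (4/3 - n/4)*n = 2 - n*(4/3 - n/4))
t(V) = -6 + 4*V - 3*V**2/4 (t(V) = -3*(2 - 4*V/3 + V**2/4) = -6 + 4*V - 3*V**2/4)
47497 - t(135) = 47497 - (-6 + 4*135 - 3/4*135**2) = 47497 - (-6 + 540 - 3/4*18225) = 47497 - (-6 + 540 - 54675/4) = 47497 - 1*(-52539/4) = 47497 + 52539/4 = 242527/4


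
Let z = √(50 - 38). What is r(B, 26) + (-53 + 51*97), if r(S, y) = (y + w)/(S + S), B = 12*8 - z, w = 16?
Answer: 3753866/767 + 7*√3/1534 ≈ 4894.2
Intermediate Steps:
z = 2*√3 (z = √12 = 2*√3 ≈ 3.4641)
B = 96 - 2*√3 (B = 12*8 - 2*√3 = 96 - 2*√3 ≈ 92.536)
r(S, y) = (16 + y)/(2*S) (r(S, y) = (y + 16)/(S + S) = (16 + y)/((2*S)) = (16 + y)*(1/(2*S)) = (16 + y)/(2*S))
r(B, 26) + (-53 + 51*97) = (16 + 26)/(2*(96 - 2*√3)) + (-53 + 51*97) = (½)*42/(96 - 2*√3) + (-53 + 4947) = 21/(96 - 2*√3) + 4894 = 4894 + 21/(96 - 2*√3)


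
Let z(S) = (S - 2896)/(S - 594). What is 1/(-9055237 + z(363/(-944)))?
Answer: -561099/5080881691276 ≈ -1.1043e-7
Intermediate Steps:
z(S) = (-2896 + S)/(-594 + S)
1/(-9055237 + z(363/(-944))) = 1/(-9055237 + (-2896 + 363/(-944))/(-594 + 363/(-944))) = 1/(-9055237 + (-2896 + 363*(-1/944))/(-594 + 363*(-1/944))) = 1/(-9055237 + (-2896 - 363/944)/(-594 - 363/944)) = 1/(-9055237 - 2734187/944/(-561099/944)) = 1/(-9055237 - 944/561099*(-2734187/944)) = 1/(-9055237 + 2734187/561099) = 1/(-5080881691276/561099) = -561099/5080881691276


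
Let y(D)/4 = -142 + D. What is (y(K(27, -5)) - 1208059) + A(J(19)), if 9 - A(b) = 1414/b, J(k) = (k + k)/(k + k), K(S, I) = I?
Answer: -1210052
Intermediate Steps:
J(k) = 1 (J(k) = (2*k)/((2*k)) = (2*k)*(1/(2*k)) = 1)
y(D) = -568 + 4*D (y(D) = 4*(-142 + D) = -568 + 4*D)
A(b) = 9 - 1414/b
(y(K(27, -5)) - 1208059) + A(J(19)) = ((-568 + 4*(-5)) - 1208059) + (9 - 1414/1) = ((-568 - 20) - 1208059) + (9 - 1414*1) = (-588 - 1208059) + (9 - 1414) = -1208647 - 1405 = -1210052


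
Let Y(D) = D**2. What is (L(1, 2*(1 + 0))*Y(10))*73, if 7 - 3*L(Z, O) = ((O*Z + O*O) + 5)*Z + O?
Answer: -14600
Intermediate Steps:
L(Z, O) = 7/3 - O/3 - Z*(5 + O**2 + O*Z)/3 (L(Z, O) = 7/3 - (((O*Z + O*O) + 5)*Z + O)/3 = 7/3 - (((O*Z + O**2) + 5)*Z + O)/3 = 7/3 - (((O**2 + O*Z) + 5)*Z + O)/3 = 7/3 - ((5 + O**2 + O*Z)*Z + O)/3 = 7/3 - (Z*(5 + O**2 + O*Z) + O)/3 = 7/3 - (O + Z*(5 + O**2 + O*Z))/3 = 7/3 + (-O/3 - Z*(5 + O**2 + O*Z)/3) = 7/3 - O/3 - Z*(5 + O**2 + O*Z)/3)
(L(1, 2*(1 + 0))*Y(10))*73 = ((7/3 - 5/3*1 - 2*(1 + 0)/3 - 1/3*2*(1 + 0)*1**2 - 1/3*1*(2*(1 + 0))**2)*10**2)*73 = ((7/3 - 5/3 - 2/3 - 1/3*2*1*1 - 1/3*1*(2*1)**2)*100)*73 = ((7/3 - 5/3 - 1/3*2 - 1/3*2*1 - 1/3*1*2**2)*100)*73 = ((7/3 - 5/3 - 2/3 - 2/3 - 1/3*1*4)*100)*73 = ((7/3 - 5/3 - 2/3 - 2/3 - 4/3)*100)*73 = -2*100*73 = -200*73 = -14600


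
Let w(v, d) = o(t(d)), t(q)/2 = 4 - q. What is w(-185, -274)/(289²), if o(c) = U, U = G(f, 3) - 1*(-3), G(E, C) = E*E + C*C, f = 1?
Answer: 13/83521 ≈ 0.00015565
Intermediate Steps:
G(E, C) = C² + E² (G(E, C) = E² + C² = C² + E²)
t(q) = 8 - 2*q (t(q) = 2*(4 - q) = 8 - 2*q)
U = 13 (U = (3² + 1²) - 1*(-3) = (9 + 1) + 3 = 10 + 3 = 13)
o(c) = 13
w(v, d) = 13
w(-185, -274)/(289²) = 13/(289²) = 13/83521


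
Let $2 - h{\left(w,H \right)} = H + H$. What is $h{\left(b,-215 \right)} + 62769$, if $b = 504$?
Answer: $63201$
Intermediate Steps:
$h{\left(w,H \right)} = 2 - 2 H$ ($h{\left(w,H \right)} = 2 - \left(H + H\right) = 2 - 2 H$)
$h{\left(b,-215 \right)} + 62769 = \left(2 - -430\right) + 62769 = \left(2 + 430\right) + 62769 = 432 + 62769 = 63201$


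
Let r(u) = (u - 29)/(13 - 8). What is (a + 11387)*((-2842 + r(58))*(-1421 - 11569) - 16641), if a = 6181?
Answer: 646952088096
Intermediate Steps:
r(u) = -29/5 + u/5 (r(u) = (-29 + u)/5 = (-29 + u)*(⅕) = -29/5 + u/5)
(a + 11387)*((-2842 + r(58))*(-1421 - 11569) - 16641) = (6181 + 11387)*((-2842 + (-29/5 + (⅕)*58))*(-1421 - 11569) - 16641) = 17568*((-2842 + (-29/5 + 58/5))*(-12990) - 16641) = 17568*((-2842 + 29/5)*(-12990) - 16641) = 17568*(-14181/5*(-12990) - 16641) = 17568*(36842238 - 16641) = 17568*36825597 = 646952088096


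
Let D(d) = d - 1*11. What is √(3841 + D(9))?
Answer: √3839 ≈ 61.960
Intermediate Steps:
D(d) = -11 + d (D(d) = d - 11 = -11 + d)
√(3841 + D(9)) = √(3841 + (-11 + 9)) = √(3841 - 2) = √3839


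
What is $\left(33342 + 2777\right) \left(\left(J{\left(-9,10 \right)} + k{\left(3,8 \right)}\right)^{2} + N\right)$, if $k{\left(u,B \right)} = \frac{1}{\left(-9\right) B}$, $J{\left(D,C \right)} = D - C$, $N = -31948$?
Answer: $- \frac{5914279324249}{5184} \approx -1.1409 \cdot 10^{9}$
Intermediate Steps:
$k{\left(u,B \right)} = - \frac{1}{9 B}$
$\left(33342 + 2777\right) \left(\left(J{\left(-9,10 \right)} + k{\left(3,8 \right)}\right)^{2} + N\right) = \left(33342 + 2777\right) \left(\left(\left(-9 - 10\right) - \frac{1}{9 \cdot 8}\right)^{2} - 31948\right) = 36119 \left(\left(\left(-9 - 10\right) - \frac{1}{72}\right)^{2} - 31948\right) = 36119 \left(\left(-19 - \frac{1}{72}\right)^{2} - 31948\right) = 36119 \left(\left(- \frac{1369}{72}\right)^{2} - 31948\right) = 36119 \left(\frac{1874161}{5184} - 31948\right) = 36119 \left(- \frac{163744271}{5184}\right) = - \frac{5914279324249}{5184}$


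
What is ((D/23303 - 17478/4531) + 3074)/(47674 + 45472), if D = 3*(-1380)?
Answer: 162072493454/4917451794689 ≈ 0.032959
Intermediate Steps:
D = -4140
((D/23303 - 17478/4531) + 3074)/(47674 + 45472) = ((-4140/23303 - 17478/4531) + 3074)/(47674 + 45472) = ((-4140*1/23303 - 17478*1/4531) + 3074)/93146 = ((-4140/23303 - 17478/4531) + 3074)*(1/93146) = (-426048174/105585893 + 3074)*(1/93146) = (324144986908/105585893)*(1/93146) = 162072493454/4917451794689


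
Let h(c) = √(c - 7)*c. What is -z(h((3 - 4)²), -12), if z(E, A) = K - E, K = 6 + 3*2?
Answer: -12 + I*√6 ≈ -12.0 + 2.4495*I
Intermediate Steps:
K = 12 (K = 6 + 6 = 12)
h(c) = c*√(-7 + c) (h(c) = √(-7 + c)*c = c*√(-7 + c))
z(E, A) = 12 - E
-z(h((3 - 4)²), -12) = -(12 - (3 - 4)²*√(-7 + (3 - 4)²)) = -(12 - (-1)²*√(-7 + (-1)²)) = -(12 - √(-7 + 1)) = -(12 - √(-6)) = -(12 - I*√6) = -12 + I*√6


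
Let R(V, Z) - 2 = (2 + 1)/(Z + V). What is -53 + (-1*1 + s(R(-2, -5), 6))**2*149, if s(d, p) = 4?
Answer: 1288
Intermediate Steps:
R(V, Z) = 2 + 3/(V + Z) (R(V, Z) = 2 + (2 + 1)/(Z + V) = 2 + 3/(V + Z))
-53 + (-1*1 + s(R(-2, -5), 6))**2*149 = -53 + (-1*1 + 4)**2*149 = -53 + (-1 + 4)**2*149 = -53 + 3**2*149 = -53 + 9*149 = -53 + 1341 = 1288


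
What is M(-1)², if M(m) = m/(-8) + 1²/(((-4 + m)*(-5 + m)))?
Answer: 361/14400 ≈ 0.025069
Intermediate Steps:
M(m) = -m/8 + 1/((-5 + m)*(-4 + m)) (M(m) = m*(-⅛) + 1/((-5 + m)*(-4 + m)) = -m/8 + 1*(1/((-5 + m)*(-4 + m))) = -m/8 + 1/((-5 + m)*(-4 + m)))
M(-1)² = ((8 - 1*(-1)³ - 20*(-1) + 9*(-1)²)/(8*(20 + (-1)² - 9*(-1))))² = ((8 - 1*(-1) + 20 + 9*1)/(8*(20 + 1 + 9)))² = ((⅛)*(8 + 1 + 20 + 9)/30)² = ((⅛)*(1/30)*38)² = (19/120)² = 361/14400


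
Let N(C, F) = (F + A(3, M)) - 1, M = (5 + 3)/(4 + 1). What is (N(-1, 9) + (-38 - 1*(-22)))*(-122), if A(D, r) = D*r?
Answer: 1952/5 ≈ 390.40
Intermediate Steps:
M = 8/5 ≈ 1.6000
N(C, F) = 19/5 + F (N(C, F) = (F + 3*(8/5)) - 1 = (F + 24/5) - 1 = (24/5 + F) - 1 = 19/5 + F)
(N(-1, 9) + (-38 - 1*(-22)))*(-122) = ((19/5 + 9) + (-38 - 1*(-22)))*(-122) = (64/5 + (-38 + 22))*(-122) = (64/5 - 16)*(-122) = -16/5*(-122) = 1952/5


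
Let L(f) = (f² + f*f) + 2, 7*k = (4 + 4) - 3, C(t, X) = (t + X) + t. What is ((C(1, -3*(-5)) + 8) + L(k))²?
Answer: 1885129/2401 ≈ 785.14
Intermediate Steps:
C(t, X) = X + 2*t (C(t, X) = (X + t) + t = X + 2*t)
k = 5/7 (k = ((4 + 4) - 3)/7 = (8 - 3)/7 = (⅐)*5 = 5/7 ≈ 0.71429)
L(f) = 2 + 2*f² (L(f) = (f² + f²) + 2 = 2*f² + 2 = 2 + 2*f²)
((C(1, -3*(-5)) + 8) + L(k))² = (((-3*(-5) + 2*1) + 8) + (2 + 2*(5/7)²))² = (((15 + 2) + 8) + (2 + 2*(25/49)))² = ((17 + 8) + (2 + 50/49))² = (25 + 148/49)² = (1373/49)² = 1885129/2401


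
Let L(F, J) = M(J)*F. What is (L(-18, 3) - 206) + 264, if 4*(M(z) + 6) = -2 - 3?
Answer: 377/2 ≈ 188.50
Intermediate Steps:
M(z) = -29/4 (M(z) = -6 + (-2 - 3)/4 = -6 + (¼)*(-5) = -6 - 5/4 = -29/4)
L(F, J) = -29*F/4
(L(-18, 3) - 206) + 264 = (-29/4*(-18) - 206) + 264 = (261/2 - 206) + 264 = -151/2 + 264 = 377/2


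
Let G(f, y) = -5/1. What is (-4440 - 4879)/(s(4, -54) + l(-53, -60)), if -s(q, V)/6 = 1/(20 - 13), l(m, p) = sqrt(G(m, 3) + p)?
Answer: 391398/3221 + 456631*I*sqrt(65)/3221 ≈ 121.51 + 1143.0*I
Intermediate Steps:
G(f, y) = -5 (G(f, y) = -5*1 = -5)
l(m, p) = sqrt(-5 + p)
s(q, V) = -6/7 (s(q, V) = -6/(20 - 13) = -6/7)
(-4440 - 4879)/(s(4, -54) + l(-53, -60)) = (-4440 - 4879)/(-6/7 + sqrt(-5 - 60)) = -9319/(-6/7 + sqrt(-65)) = -9319/(-6/7 + I*sqrt(65))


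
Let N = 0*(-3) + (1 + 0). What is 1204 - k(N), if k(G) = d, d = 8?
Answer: 1196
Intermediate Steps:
N = 1 (N = 0 + 1 = 1)
k(G) = 8
1204 - k(N) = 1204 - 1*8 = 1204 - 8 = 1196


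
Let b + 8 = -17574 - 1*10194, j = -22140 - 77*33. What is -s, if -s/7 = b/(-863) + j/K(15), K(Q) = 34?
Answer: -142487233/29342 ≈ -4856.1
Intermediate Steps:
j = -24681 (j = -22140 - 2541 = -24681)
b = -27776 (b = -8 + (-17574 - 1*10194) = -8 + (-17574 - 10194) = -8 - 27768 = -27776)
s = 142487233/29342 (s = -7*(-27776/(-863) - 24681/34) = -7*(-27776*(-1/863) - 24681*1/34) = -7*(27776/863 - 24681/34) = -7*(-20355319/29342) = 142487233/29342 ≈ 4856.1)
-s = -1*142487233/29342 = -142487233/29342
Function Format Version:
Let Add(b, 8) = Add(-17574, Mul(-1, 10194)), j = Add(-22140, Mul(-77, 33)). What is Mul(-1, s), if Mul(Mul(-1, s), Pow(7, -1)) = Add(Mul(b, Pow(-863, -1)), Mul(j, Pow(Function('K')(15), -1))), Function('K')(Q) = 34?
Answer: Rational(-142487233, 29342) ≈ -4856.1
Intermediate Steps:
j = -24681 (j = Add(-22140, -2541) = -24681)
b = -27776 (b = Add(-8, Add(-17574, Mul(-1, 10194))) = Add(-8, Add(-17574, -10194)) = Add(-8, -27768) = -27776)
s = Rational(142487233, 29342) (s = Mul(-7, Add(Mul(-27776, Pow(-863, -1)), Mul(-24681, Pow(34, -1)))) = Mul(-7, Add(Mul(-27776, Rational(-1, 863)), Mul(-24681, Rational(1, 34)))) = Mul(-7, Add(Rational(27776, 863), Rational(-24681, 34))) = Mul(-7, Rational(-20355319, 29342)) = Rational(142487233, 29342) ≈ 4856.1)
Mul(-1, s) = Mul(-1, Rational(142487233, 29342)) = Rational(-142487233, 29342)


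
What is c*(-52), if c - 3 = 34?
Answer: -1924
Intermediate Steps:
c = 37 (c = 3 + 34 = 37)
c*(-52) = 37*(-52) = -1924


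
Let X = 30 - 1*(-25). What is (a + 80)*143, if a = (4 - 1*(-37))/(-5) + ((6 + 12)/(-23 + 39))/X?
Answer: 410813/40 ≈ 10270.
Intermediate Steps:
X = 55 (X = 30 + 25 = 55)
a = -3599/440 (a = (4 - 1*(-37))/(-5) + ((6 + 12)/(-23 + 39))/55 = (4 + 37)*(-⅕) + (18/16)*(1/55) = 41*(-⅕) + (18*(1/16))*(1/55) = -41/5 + (9/8)*(1/55) = -41/5 + 9/440 = -3599/440 ≈ -8.1796)
(a + 80)*143 = (-3599/440 + 80)*143 = (31601/440)*143 = 410813/40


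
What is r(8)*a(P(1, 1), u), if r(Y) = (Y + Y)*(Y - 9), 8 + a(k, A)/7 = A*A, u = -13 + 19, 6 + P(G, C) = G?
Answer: -3136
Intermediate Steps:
P(G, C) = -6 + G
u = 6
a(k, A) = -56 + 7*A² (a(k, A) = -56 + 7*(A*A) = -56 + 7*A²)
r(Y) = 2*Y*(-9 + Y) (r(Y) = (2*Y)*(-9 + Y) = 2*Y*(-9 + Y))
r(8)*a(P(1, 1), u) = (2*8*(-9 + 8))*(-56 + 7*6²) = (2*8*(-1))*(-56 + 7*36) = -16*(-56 + 252) = -16*196 = -3136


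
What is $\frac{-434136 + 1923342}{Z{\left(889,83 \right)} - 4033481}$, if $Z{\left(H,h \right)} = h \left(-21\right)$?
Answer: $- \frac{744603}{2017612} \approx -0.36905$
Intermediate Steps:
$Z{\left(H,h \right)} = - 21 h$
$\frac{-434136 + 1923342}{Z{\left(889,83 \right)} - 4033481} = \frac{-434136 + 1923342}{\left(-21\right) 83 - 4033481} = \frac{1489206}{-1743 - 4033481} = \frac{1489206}{-4035224} = 1489206 \left(- \frac{1}{4035224}\right) = - \frac{744603}{2017612}$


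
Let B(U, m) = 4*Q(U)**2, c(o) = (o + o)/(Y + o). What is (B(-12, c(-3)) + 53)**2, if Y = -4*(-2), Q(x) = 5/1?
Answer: 23409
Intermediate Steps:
Q(x) = 5 (Q(x) = 5*1 = 5)
Y = 8
c(o) = 2*o/(8 + o) (c(o) = (o + o)/(8 + o) = (2*o)/(8 + o) = 2*o/(8 + o))
B(U, m) = 100 (B(U, m) = 4*5**2 = 4*25 = 100)
(B(-12, c(-3)) + 53)**2 = (100 + 53)**2 = 153**2 = 23409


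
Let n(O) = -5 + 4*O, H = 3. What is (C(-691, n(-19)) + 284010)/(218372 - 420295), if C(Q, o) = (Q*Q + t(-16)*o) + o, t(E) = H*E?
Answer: -765298/201923 ≈ -3.7900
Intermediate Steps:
t(E) = 3*E
C(Q, o) = Q**2 - 47*o (C(Q, o) = (Q*Q + (3*(-16))*o) + o = (Q**2 - 48*o) + o = Q**2 - 47*o)
(C(-691, n(-19)) + 284010)/(218372 - 420295) = (((-691)**2 - 47*(-5 + 4*(-19))) + 284010)/(218372 - 420295) = ((477481 - 47*(-5 - 76)) + 284010)/(-201923) = ((477481 - 47*(-81)) + 284010)*(-1/201923) = ((477481 + 3807) + 284010)*(-1/201923) = (481288 + 284010)*(-1/201923) = 765298*(-1/201923) = -765298/201923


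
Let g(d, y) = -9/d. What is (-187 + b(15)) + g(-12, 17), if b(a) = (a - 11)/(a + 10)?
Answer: -18609/100 ≈ -186.09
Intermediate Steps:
b(a) = (-11 + a)/(10 + a)
(-187 + b(15)) + g(-12, 17) = (-187 + (-11 + 15)/(10 + 15)) - 9/(-12) = (-187 + 4/25) - 9*(-1/12) = (-187 + (1/25)*4) + ¾ = (-187 + 4/25) + ¾ = -4671/25 + ¾ = -18609/100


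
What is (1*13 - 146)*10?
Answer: -1330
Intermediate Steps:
(1*13 - 146)*10 = (13 - 146)*10 = -133*10 = -1330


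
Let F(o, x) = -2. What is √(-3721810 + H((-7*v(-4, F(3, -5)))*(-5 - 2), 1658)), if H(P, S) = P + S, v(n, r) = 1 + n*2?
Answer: I*√3720495 ≈ 1928.9*I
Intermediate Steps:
v(n, r) = 1 + 2*n
√(-3721810 + H((-7*v(-4, F(3, -5)))*(-5 - 2), 1658)) = √(-3721810 + ((-7*(1 + 2*(-4)))*(-5 - 2) + 1658)) = √(-3721810 + (-7*(1 - 8)*(-7) + 1658)) = √(-3721810 + (-7*(-7)*(-7) + 1658)) = √(-3721810 + (49*(-7) + 1658)) = √(-3721810 + (-343 + 1658)) = √(-3721810 + 1315) = √(-3720495) = I*√3720495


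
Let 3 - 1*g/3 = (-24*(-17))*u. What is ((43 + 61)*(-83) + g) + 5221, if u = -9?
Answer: 7614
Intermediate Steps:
g = 11025 (g = 9 - 3*(-24*(-17))*(-9) = 9 - 1224*(-9) = 9 - 3*(-3672) = 9 + 11016 = 11025)
((43 + 61)*(-83) + g) + 5221 = ((43 + 61)*(-83) + 11025) + 5221 = (104*(-83) + 11025) + 5221 = (-8632 + 11025) + 5221 = 2393 + 5221 = 7614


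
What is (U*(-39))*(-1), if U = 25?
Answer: 975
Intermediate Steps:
(U*(-39))*(-1) = (25*(-39))*(-1) = -975*(-1) = 975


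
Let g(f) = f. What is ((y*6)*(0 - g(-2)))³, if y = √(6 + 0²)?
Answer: 10368*√6 ≈ 25396.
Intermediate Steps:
y = √6 (y = √(6 + 0) = √6 ≈ 2.4495)
((y*6)*(0 - g(-2)))³ = ((√6*6)*(0 - 1*(-2)))³ = ((6*√6)*(0 + 2))³ = ((6*√6)*2)³ = (12*√6)³ = 10368*√6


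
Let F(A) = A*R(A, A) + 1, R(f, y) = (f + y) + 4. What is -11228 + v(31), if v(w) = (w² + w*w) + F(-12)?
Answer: -9065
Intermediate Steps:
R(f, y) = 4 + f + y
F(A) = 1 + A*(4 + 2*A) (F(A) = A*(4 + A + A) + 1 = A*(4 + 2*A) + 1 = 1 + A*(4 + 2*A))
v(w) = 241 + 2*w² (v(w) = (w² + w*w) + (1 + 2*(-12)*(2 - 12)) = (w² + w²) + (1 + 2*(-12)*(-10)) = 2*w² + (1 + 240) = 2*w² + 241 = 241 + 2*w²)
-11228 + v(31) = -11228 + (241 + 2*31²) = -11228 + (241 + 2*961) = -11228 + (241 + 1922) = -11228 + 2163 = -9065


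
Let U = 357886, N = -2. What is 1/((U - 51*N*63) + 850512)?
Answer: 1/1214824 ≈ 8.2316e-7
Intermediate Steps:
1/((U - 51*N*63) + 850512) = 1/((357886 - 51*(-2)*63) + 850512) = 1/((357886 + 102*63) + 850512) = 1/((357886 + 6426) + 850512) = 1/(364312 + 850512) = 1/1214824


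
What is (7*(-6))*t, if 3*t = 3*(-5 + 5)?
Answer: 0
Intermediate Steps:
t = 0 (t = (3*(-5 + 5))/3 = (3*0)/3 = (⅓)*0 = 0)
(7*(-6))*t = (7*(-6))*0 = -42*0 = 0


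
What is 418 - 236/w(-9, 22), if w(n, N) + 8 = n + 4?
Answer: 5670/13 ≈ 436.15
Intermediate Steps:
w(n, N) = -4 + n (w(n, N) = -8 + (n + 4) = -8 + (4 + n) = -4 + n)
418 - 236/w(-9, 22) = 418 - 236/(-4 - 9) = 418 - 236/(-13) = 418 - 236*(-1/13) = 418 + 236/13 = 5670/13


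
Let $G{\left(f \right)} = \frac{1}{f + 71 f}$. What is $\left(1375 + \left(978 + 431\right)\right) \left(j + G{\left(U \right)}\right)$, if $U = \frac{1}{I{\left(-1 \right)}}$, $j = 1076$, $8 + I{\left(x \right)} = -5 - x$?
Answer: $2995120$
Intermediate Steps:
$I{\left(x \right)} = -13 - x$ ($I{\left(x \right)} = -8 - \left(5 + x\right) = -13 - x$)
$U = - \frac{1}{12}$ ($U = \frac{1}{-13 - -1} = \frac{1}{-13 + 1} = \frac{1}{-12} = - \frac{1}{12} \approx -0.083333$)
$G{\left(f \right)} = \frac{1}{72 f}$
$\left(1375 + \left(978 + 431\right)\right) \left(j + G{\left(U \right)}\right) = \left(1375 + \left(978 + 431\right)\right) \left(1076 + \frac{1}{72 \left(- \frac{1}{12}\right)}\right) = \left(1375 + 1409\right) \left(1076 + \frac{1}{72} \left(-12\right)\right) = 2784 \left(1076 - \frac{1}{6}\right) = 2784 \cdot \frac{6455}{6} = 2995120$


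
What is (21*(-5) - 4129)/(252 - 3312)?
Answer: 2117/1530 ≈ 1.3837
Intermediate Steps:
(21*(-5) - 4129)/(252 - 3312) = (-105 - 4129)/(-3060) = -4234*(-1/3060) = 2117/1530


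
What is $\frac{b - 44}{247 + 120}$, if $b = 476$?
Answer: $\frac{432}{367} \approx 1.1771$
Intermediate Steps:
$\frac{b - 44}{247 + 120} = \frac{476 - 44}{247 + 120} = \frac{432}{367}$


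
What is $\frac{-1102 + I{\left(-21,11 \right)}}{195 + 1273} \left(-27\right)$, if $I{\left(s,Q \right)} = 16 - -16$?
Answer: $\frac{14445}{734} \approx 19.68$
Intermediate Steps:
$I{\left(s,Q \right)} = 32$ ($I{\left(s,Q \right)} = 16 + 16 = 32$)
$\frac{-1102 + I{\left(-21,11 \right)}}{195 + 1273} \left(-27\right) = \frac{-1102 + 32}{195 + 1273} \left(-27\right) = - \frac{1070}{1468} \left(-27\right) = \left(-1070\right) \frac{1}{1468} \left(-27\right) = \left(- \frac{535}{734}\right) \left(-27\right) = \frac{14445}{734}$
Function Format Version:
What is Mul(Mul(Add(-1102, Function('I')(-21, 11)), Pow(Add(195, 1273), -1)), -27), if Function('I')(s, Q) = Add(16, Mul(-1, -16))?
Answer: Rational(14445, 734) ≈ 19.680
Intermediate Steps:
Function('I')(s, Q) = 32 (Function('I')(s, Q) = Add(16, 16) = 32)
Mul(Mul(Add(-1102, Function('I')(-21, 11)), Pow(Add(195, 1273), -1)), -27) = Mul(Mul(Add(-1102, 32), Pow(Add(195, 1273), -1)), -27) = Mul(Mul(-1070, Pow(1468, -1)), -27) = Mul(Mul(-1070, Rational(1, 1468)), -27) = Mul(Rational(-535, 734), -27) = Rational(14445, 734)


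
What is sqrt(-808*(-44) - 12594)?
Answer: sqrt(22958) ≈ 151.52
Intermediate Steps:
sqrt(-808*(-44) - 12594) = sqrt(35552 - 12594) = sqrt(22958)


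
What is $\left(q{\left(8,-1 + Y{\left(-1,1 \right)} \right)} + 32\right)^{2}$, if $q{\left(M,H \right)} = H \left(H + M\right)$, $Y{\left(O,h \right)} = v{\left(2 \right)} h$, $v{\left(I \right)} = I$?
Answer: $1681$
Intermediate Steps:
$Y{\left(O,h \right)} = 2 h$
$\left(q{\left(8,-1 + Y{\left(-1,1 \right)} \right)} + 32\right)^{2} = \left(\left(-1 + 2 \cdot 1\right) \left(\left(-1 + 2 \cdot 1\right) + 8\right) + 32\right)^{2} = \left(\left(-1 + 2\right) \left(\left(-1 + 2\right) + 8\right) + 32\right)^{2} = \left(1 \left(1 + 8\right) + 32\right)^{2} = \left(1 \cdot 9 + 32\right)^{2} = \left(9 + 32\right)^{2} = 41^{2} = 1681$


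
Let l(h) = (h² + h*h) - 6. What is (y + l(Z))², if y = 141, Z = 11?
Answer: 142129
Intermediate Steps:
l(h) = -6 + 2*h² (l(h) = (h² + h²) - 6 = 2*h² - 6 = -6 + 2*h²)
(y + l(Z))² = (141 + (-6 + 2*11²))² = (141 + (-6 + 2*121))² = (141 + (-6 + 242))² = (141 + 236)² = 377² = 142129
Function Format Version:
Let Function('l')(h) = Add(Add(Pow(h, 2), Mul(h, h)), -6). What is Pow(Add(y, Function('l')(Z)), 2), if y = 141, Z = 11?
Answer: 142129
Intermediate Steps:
Function('l')(h) = Add(-6, Mul(2, Pow(h, 2))) (Function('l')(h) = Add(Add(Pow(h, 2), Pow(h, 2)), -6) = Add(Mul(2, Pow(h, 2)), -6) = Add(-6, Mul(2, Pow(h, 2))))
Pow(Add(y, Function('l')(Z)), 2) = Pow(Add(141, Add(-6, Mul(2, Pow(11, 2)))), 2) = Pow(Add(141, Add(-6, Mul(2, 121))), 2) = Pow(Add(141, Add(-6, 242)), 2) = Pow(Add(141, 236), 2) = Pow(377, 2) = 142129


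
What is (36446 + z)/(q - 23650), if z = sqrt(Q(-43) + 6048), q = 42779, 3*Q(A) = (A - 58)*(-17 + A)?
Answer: 36446/19129 + 2*sqrt(2017)/19129 ≈ 1.9100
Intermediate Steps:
Q(A) = (-58 + A)*(-17 + A)/3 (Q(A) = ((A - 58)*(-17 + A))/3 = ((-58 + A)*(-17 + A))/3 = (-58 + A)*(-17 + A)/3)
z = 2*sqrt(2017) (z = sqrt((986/3 - 25*(-43) + (1/3)*(-43)**2) + 6048) = sqrt((986/3 + 1075 + (1/3)*1849) + 6048) = sqrt((986/3 + 1075 + 1849/3) + 6048) = sqrt(2020 + 6048) = sqrt(8068) = 2*sqrt(2017) ≈ 89.822)
(36446 + z)/(q - 23650) = (36446 + 2*sqrt(2017))/(42779 - 23650) = (36446 + 2*sqrt(2017))/19129 = (36446 + 2*sqrt(2017))*(1/19129) = 36446/19129 + 2*sqrt(2017)/19129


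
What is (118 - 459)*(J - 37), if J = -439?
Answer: 162316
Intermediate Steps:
(118 - 459)*(J - 37) = (118 - 459)*(-439 - 37) = -341*(-476) = 162316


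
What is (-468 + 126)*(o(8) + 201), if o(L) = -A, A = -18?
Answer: -74898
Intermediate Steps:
o(L) = 18 (o(L) = -1*(-18) = 18)
(-468 + 126)*(o(8) + 201) = (-468 + 126)*(18 + 201) = -342*219 = -74898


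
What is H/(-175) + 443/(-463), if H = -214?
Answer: 21557/81025 ≈ 0.26605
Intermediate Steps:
H/(-175) + 443/(-463) = -214/(-175) + 443/(-463) = -214*(-1/175) + 443*(-1/463) = 214/175 - 443/463 = 21557/81025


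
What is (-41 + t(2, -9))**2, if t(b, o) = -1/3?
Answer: 15376/9 ≈ 1708.4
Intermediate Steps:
t(b, o) = -1/3 (t(b, o) = -1*1/3 = -1/3)
(-41 + t(2, -9))**2 = (-41 - 1/3)**2 = (-124/3)**2 = 15376/9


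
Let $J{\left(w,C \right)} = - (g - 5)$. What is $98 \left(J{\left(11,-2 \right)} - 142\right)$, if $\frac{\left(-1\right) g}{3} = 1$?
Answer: $-13132$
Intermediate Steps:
$g = -3$ ($g = \left(-3\right) 1 = -3$)
$J{\left(w,C \right)} = 8$ ($J{\left(w,C \right)} = - (-3 - 5) = \left(-1\right) \left(-8\right) = 8$)
$98 \left(J{\left(11,-2 \right)} - 142\right) = 98 \left(8 - 142\right) = 98 \left(-134\right) = -13132$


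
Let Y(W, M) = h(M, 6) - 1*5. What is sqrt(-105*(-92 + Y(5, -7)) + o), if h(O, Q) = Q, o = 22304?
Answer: sqrt(31859) ≈ 178.49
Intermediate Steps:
Y(W, M) = 1 (Y(W, M) = 6 - 1*5 = 6 - 5 = 1)
sqrt(-105*(-92 + Y(5, -7)) + o) = sqrt(-105*(-92 + 1) + 22304) = sqrt(-105*(-91) + 22304) = sqrt(9555 + 22304) = sqrt(31859)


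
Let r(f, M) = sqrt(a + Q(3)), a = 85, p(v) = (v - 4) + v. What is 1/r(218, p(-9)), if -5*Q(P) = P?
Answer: sqrt(2110)/422 ≈ 0.10885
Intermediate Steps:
p(v) = -4 + 2*v (p(v) = (-4 + v) + v = -4 + 2*v)
Q(P) = -P/5
r(f, M) = sqrt(2110)/5 (r(f, M) = sqrt(85 - 1/5*3) = sqrt(85 - 3/5) = sqrt(422/5) = sqrt(2110)/5)
1/r(218, p(-9)) = 1/(sqrt(2110)/5) = sqrt(2110)/422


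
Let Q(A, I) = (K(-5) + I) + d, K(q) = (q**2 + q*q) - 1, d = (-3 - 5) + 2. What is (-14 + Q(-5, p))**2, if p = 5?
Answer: 1156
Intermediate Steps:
d = -6 (d = -8 + 2 = -6)
K(q) = -1 + 2*q**2 (K(q) = (q**2 + q**2) - 1 = 2*q**2 - 1 = -1 + 2*q**2)
Q(A, I) = 43 + I (Q(A, I) = ((-1 + 2*(-5)**2) + I) - 6 = ((-1 + 2*25) + I) - 6 = ((-1 + 50) + I) - 6 = (49 + I) - 6 = 43 + I)
(-14 + Q(-5, p))**2 = (-14 + (43 + 5))**2 = (-14 + 48)**2 = 34**2 = 1156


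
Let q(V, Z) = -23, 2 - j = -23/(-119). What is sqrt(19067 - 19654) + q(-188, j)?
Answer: -23 + I*sqrt(587) ≈ -23.0 + 24.228*I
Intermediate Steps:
j = 215/119 (j = 2 - (-23)/(-119) = 2 - (-23)*(-1)/119 = 2 - 1*23/119 = 2 - 23/119 = 215/119 ≈ 1.8067)
sqrt(19067 - 19654) + q(-188, j) = sqrt(19067 - 19654) - 23 = sqrt(-587) - 23 = I*sqrt(587) - 23 = -23 + I*sqrt(587)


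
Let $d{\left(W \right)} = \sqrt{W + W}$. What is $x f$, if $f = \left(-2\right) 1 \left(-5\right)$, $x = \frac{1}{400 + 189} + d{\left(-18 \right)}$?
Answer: $\frac{10}{589} + 60 i \approx 0.016978 + 60.0 i$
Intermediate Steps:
$d{\left(W \right)} = \sqrt{2} \sqrt{W}$ ($d{\left(W \right)} = \sqrt{2 W} = \sqrt{2} \sqrt{W}$)
$x = \frac{1}{589} + 6 i$ ($x = \frac{1}{400 + 189} + \sqrt{2} \sqrt{-18} = \frac{1}{589} + \sqrt{2} \cdot 3 i \sqrt{2} = \frac{1}{589} + 6 i \approx 0.0016978 + 6.0 i$)
$f = 10$ ($f = \left(-2\right) \left(-5\right) = 10$)
$x f = \left(\frac{1}{589} + 6 i\right) 10 = \frac{10}{589} + 60 i$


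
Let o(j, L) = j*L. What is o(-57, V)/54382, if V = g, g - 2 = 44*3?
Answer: -3819/27191 ≈ -0.14045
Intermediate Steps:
g = 134 (g = 2 + 44*3 = 2 + 132 = 134)
V = 134
o(j, L) = L*j
o(-57, V)/54382 = (134*(-57))/54382 = -7638*1/54382 = -3819/27191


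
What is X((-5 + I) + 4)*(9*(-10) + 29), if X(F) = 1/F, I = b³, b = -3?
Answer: 61/28 ≈ 2.1786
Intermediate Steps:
I = -27 (I = (-3)³ = -27)
X((-5 + I) + 4)*(9*(-10) + 29) = (9*(-10) + 29)/((-5 - 27) + 4) = (-90 + 29)/(-32 + 4) = -61/(-28) = -1/28*(-61) = 61/28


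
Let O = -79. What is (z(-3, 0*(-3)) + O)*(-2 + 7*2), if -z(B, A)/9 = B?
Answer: -624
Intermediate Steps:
z(B, A) = -9*B
(z(-3, 0*(-3)) + O)*(-2 + 7*2) = (-9*(-3) - 79)*(-2 + 7*2) = (27 - 79)*(-2 + 14) = -52*12 = -624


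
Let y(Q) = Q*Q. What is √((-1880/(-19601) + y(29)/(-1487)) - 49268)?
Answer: I*√41855011645556727939/29146687 ≈ 221.97*I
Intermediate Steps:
y(Q) = Q²
√((-1880/(-19601) + y(29)/(-1487)) - 49268) = √((-1880/(-19601) + 29²/(-1487)) - 49268) = √((-1880*(-1/19601) + 841*(-1/1487)) - 49268) = √((1880/19601 - 841/1487) - 49268) = √(-13688881/29146687 - 49268) = √(-1436012663997/29146687) = I*√41855011645556727939/29146687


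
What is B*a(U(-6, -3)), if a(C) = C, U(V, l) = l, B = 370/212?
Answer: -555/106 ≈ -5.2358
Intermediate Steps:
B = 185/106 (B = 370*(1/212) = 185/106 ≈ 1.7453)
B*a(U(-6, -3)) = (185/106)*(-3) = -555/106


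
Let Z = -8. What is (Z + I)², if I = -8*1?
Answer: 256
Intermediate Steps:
I = -8
(Z + I)² = (-8 - 8)² = (-16)² = 256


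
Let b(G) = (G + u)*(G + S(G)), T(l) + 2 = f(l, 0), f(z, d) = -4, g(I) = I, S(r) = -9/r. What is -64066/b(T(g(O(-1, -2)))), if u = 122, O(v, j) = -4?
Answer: 32033/261 ≈ 122.73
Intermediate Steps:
T(l) = -6 (T(l) = -2 - 4 = -6)
b(G) = (122 + G)*(G - 9/G) (b(G) = (G + 122)*(G - 9/G) = (122 + G)*(G - 9/G))
-64066/b(T(g(O(-1, -2)))) = -64066/(-9 + (-6)**2 - 1098/(-6) + 122*(-6)) = -64066/(-9 + 36 - 1098*(-1/6) - 732) = -64066/(-9 + 36 + 183 - 732) = -64066/(-522) = -64066*(-1/522) = 32033/261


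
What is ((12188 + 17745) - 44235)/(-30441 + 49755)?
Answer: -7151/9657 ≈ -0.74050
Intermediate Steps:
((12188 + 17745) - 44235)/(-30441 + 49755) = (29933 - 44235)/19314 = -14302*1/19314 = -7151/9657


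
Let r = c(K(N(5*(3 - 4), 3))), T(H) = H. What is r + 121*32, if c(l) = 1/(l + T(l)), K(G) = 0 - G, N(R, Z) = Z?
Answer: 23231/6 ≈ 3871.8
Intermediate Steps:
K(G) = -G
c(l) = 1/(2*l) (c(l) = 1/(l + l) = 1/(2*l))
r = -⅙ (r = 1/(2*((-1*3))) = (½)/(-3) = (½)*(-⅓) = -⅙ ≈ -0.16667)
r + 121*32 = -⅙ + 121*32 = -⅙ + 3872 = 23231/6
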